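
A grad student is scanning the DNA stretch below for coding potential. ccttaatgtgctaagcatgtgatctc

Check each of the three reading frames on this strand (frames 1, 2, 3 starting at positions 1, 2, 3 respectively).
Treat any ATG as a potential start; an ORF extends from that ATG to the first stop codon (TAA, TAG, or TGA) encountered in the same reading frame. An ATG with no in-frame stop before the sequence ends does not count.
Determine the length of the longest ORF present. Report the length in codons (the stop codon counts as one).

Frame 1: CCT TAA TGT GCT AAG CAT GTG ATC — no ATG→stop ORF.
Frame 2: CTT AAT GTG CTA AGC ATG TGA TCT — ATG at 17, stop TGA at 20 → 6 nt.
Frame 3: TTA ATG TGC TAA GCA TGT GAT CTC — ATG at 6, stop TAA at 12 → 9 nt.
Longest: frame 3, positions 6–14, 9 nt = 3 codons = 2 aa. → 3 codons.

3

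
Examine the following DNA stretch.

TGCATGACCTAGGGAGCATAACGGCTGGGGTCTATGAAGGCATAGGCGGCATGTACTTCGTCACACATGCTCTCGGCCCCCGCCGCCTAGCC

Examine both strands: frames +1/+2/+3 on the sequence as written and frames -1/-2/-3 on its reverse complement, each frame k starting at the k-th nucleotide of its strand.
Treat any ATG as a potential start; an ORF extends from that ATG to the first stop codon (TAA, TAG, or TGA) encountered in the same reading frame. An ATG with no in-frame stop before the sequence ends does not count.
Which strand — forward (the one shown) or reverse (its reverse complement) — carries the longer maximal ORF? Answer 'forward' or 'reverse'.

Reverse complement (5'→3'): GGCTAGGCGGCGGGGGCCGAGAGCATGTGTGACGAAGTACATGCCGCCTATGCCTTCATAGACCCCAGCCGTTATGCTCCCTAGGTCATGCA
Frame +1: TGC ATG ACC TAG GGA GCA TAA CGG CTG GGG TCT ATG AAG GCA TAG GCG GCA TGT ACT TCG TCA CAC ATG CTC TCG GCC CCC GCC GCC TAG — ATG at 4, stop TAG at 10 → 9 nt; ATG at 34, stop TAG at 43 → 12 nt; ATG at 67, stop TAG at 88 → 24 nt.
Frame +2: GCA TGA CCT AGG GAG CAT AAC GGC TGG GGT CTA TGA AGG CAT AGG CGG CAT GTA CTT CGT CAC ACA TGC TCT CGG CCC CCG CCG CCT AGC — no ATG→stop ORF.
Frame +3: CAT GAC CTA GGG AGC ATA ACG GCT GGG GTC TAT GAA GGC ATA GGC GGC ATG TAC TTC GTC ACA CAT GCT CTC GGC CCC CGC CGC CTA GCC — no ATG→stop ORF.
Frame -1: GGC TAG GCG GCG GGG GCC GAG AGC ATG TGT GAC GAA GTA CAT GCC GCC TAT GCC TTC ATA GAC CCC AGC CGT TAT GCT CCC TAG GTC ATG — ATG at 25, stop TAG at 82 → 60 nt.
Frame -2: GCT AGG CGG CGG GGG CCG AGA GCA TGT GTG ACG AAG TAC ATG CCG CCT ATG CCT TCA TAG ACC CCA GCC GTT ATG CTC CCT AGG TCA TGC — ATG at 41, stop TAG at 59 → 21 nt; ATG at 50, stop TAG at 59 → 12 nt.
Frame -3: CTA GGC GGC GGG GGC CGA GAG CAT GTG TGA CGA AGT ACA TGC CGC CTA TGC CTT CAT AGA CCC CAG CCG TTA TGC TCC CTA GGT CAT GCA — no ATG→stop ORF.
Forward-strand max 24 nt; reverse-strand max 60 nt. The reverse strand has the longer ORF.

reverse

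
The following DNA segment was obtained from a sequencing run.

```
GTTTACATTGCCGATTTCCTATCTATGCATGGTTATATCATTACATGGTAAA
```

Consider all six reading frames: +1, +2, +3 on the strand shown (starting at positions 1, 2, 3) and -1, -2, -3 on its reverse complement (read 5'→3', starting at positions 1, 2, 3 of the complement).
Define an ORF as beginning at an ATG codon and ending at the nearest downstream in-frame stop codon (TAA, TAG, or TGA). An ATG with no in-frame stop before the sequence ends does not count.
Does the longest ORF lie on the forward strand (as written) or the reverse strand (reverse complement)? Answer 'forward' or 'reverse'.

forward

Reverse complement (5'→3'): TTTACCATGTAATGATATAACCATGCATAGATAGGAAATCGGCAATGTAAAC
Frame +1: GTT TAC ATT GCC GAT TTC CTA TCT ATG CAT GGT TAT ATC ATT ACA TGG TAA — ATG at 25, stop TAA at 49 → 27 nt.
Frame +2: TTT ACA TTG CCG ATT TCC TAT CTA TGC ATG GTT ATA TCA TTA CAT GGT AAA — no ATG→stop ORF.
Frame +3: TTA CAT TGC CGA TTT CCT ATC TAT GCA TGG TTA TAT CAT TAC ATG GTA — no ATG→stop ORF.
Frame -1: TTT ACC ATG TAA TGA TAT AAC CAT GCA TAG ATA GGA AAT CGG CAA TGT AAA — ATG at 7, stop TAA at 10 → 6 nt.
Frame -2: TTA CCA TGT AAT GAT ATA ACC ATG CAT AGA TAG GAA ATC GGC AAT GTA AAC — ATG at 23, stop TAG at 32 → 12 nt.
Frame -3: TAC CAT GTA ATG ATA TAA CCA TGC ATA GAT AGG AAA TCG GCA ATG TAA — ATG at 12, stop TAA at 18 → 9 nt; ATG at 45, stop TAA at 48 → 6 nt.
Forward-strand max 27 nt; reverse-strand max 12 nt. The forward strand has the longer ORF.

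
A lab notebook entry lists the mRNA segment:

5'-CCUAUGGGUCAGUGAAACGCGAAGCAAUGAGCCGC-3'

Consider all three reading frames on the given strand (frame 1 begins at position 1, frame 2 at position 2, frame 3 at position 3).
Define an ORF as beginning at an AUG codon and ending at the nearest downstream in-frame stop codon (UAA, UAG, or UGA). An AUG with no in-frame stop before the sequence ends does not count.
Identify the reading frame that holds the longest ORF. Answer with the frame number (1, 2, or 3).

Frame 1: CCU AUG GGU CAG UGA AAC GCG AAG CAA UGA GCC — AUG at 4, stop UGA at 13 → 12 nt.
Frame 2: CUA UGG GUC AGU GAA ACG CGA AGC AAU GAG CCG — no AUG→stop ORF.
Frame 3: UAU GGG UCA GUG AAA CGC GAA GCA AUG AGC CGC — no AUG→stop ORF.
Longest ORF is 12 nt in frame 1 (positions 4–15).

1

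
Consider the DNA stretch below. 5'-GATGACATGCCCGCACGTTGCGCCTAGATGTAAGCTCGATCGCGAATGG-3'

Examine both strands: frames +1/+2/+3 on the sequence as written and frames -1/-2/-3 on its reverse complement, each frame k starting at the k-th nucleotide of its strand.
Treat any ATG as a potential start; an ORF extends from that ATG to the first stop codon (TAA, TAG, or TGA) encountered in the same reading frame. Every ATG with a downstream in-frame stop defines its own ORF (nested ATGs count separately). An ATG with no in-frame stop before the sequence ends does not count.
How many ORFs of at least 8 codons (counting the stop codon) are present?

Reverse complement (5'→3'): CCATTCGCGATCGAGCTTACATCTAGGCGCAACGTGCGGGCATGTCATC
Frame +1: GAT GAC ATG CCC GCA CGT TGC GCC TAG ATG TAA GCT CGA TCG CGA ATG — ATG at 7, stop TAG at 25 → 21 nt; ATG at 28, stop TAA at 31 → 6 nt.
Frame +2: ATG ACA TGC CCG CAC GTT GCG CCT AGA TGT AAG CTC GAT CGC GAA TGG — no ATG→stop ORF.
Frame +3: TGA CAT GCC CGC ACG TTG CGC CTA GAT GTA AGC TCG ATC GCG AAT — no ATG→stop ORF.
Frame -1: CCA TTC GCG ATC GAG CTT ACA TCT AGG CGC AAC GTG CGG GCA TGT CAT — no ATG→stop ORF.
Frame -2: CAT TCG CGA TCG AGC TTA CAT CTA GGC GCA ACG TGC GGG CAT GTC ATC — no ATG→stop ORF.
Frame -3: ATT CGC GAT CGA GCT TAC ATC TAG GCG CAA CGT GCG GGC ATG TCA — no ATG→stop ORF.
No ORF reaches 8 codons. Count = 0.

0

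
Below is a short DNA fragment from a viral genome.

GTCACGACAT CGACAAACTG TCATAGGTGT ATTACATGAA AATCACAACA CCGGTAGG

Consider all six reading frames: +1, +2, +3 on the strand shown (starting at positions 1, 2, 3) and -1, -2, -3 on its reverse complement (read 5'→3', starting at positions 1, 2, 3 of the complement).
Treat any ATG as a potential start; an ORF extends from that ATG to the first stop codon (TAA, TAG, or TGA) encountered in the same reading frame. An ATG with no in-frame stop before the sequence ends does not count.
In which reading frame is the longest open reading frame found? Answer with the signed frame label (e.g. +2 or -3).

-1

Reverse complement (5'→3'): CCTACCGGTGTTGTGATTTTCATGTAATACACCTATGACAGTTTGTCGATGTCGTGAC
Frame +1: GTC ACG ACA TCG ACA AAC TGT CAT AGG TGT ATT ACA TGA AAA TCA CAA CAC CGG TAG — no ATG→stop ORF.
Frame +2: TCA CGA CAT CGA CAA ACT GTC ATA GGT GTA TTA CAT GAA AAT CAC AAC ACC GGT AGG — no ATG→stop ORF.
Frame +3: CAC GAC ATC GAC AAA CTG TCA TAG GTG TAT TAC ATG AAA ATC ACA ACA CCG GTA — no ATG→stop ORF.
Frame -1: CCT ACC GGT GTT GTG ATT TTC ATG TAA TAC ACC TAT GAC AGT TTG TCG ATG TCG TGA — ATG at 22, stop TAA at 25 → 6 nt; ATG at 49, stop TGA at 55 → 9 nt.
Frame -2: CTA CCG GTG TTG TGA TTT TCA TGT AAT ACA CCT ATG ACA GTT TGT CGA TGT CGT GAC — no ATG→stop ORF.
Frame -3: TAC CGG TGT TGT GAT TTT CAT GTA ATA CAC CTA TGA CAG TTT GTC GAT GTC GTG — no ATG→stop ORF.
Longest ORF is 9 nt in frame -1 (positions 49–57).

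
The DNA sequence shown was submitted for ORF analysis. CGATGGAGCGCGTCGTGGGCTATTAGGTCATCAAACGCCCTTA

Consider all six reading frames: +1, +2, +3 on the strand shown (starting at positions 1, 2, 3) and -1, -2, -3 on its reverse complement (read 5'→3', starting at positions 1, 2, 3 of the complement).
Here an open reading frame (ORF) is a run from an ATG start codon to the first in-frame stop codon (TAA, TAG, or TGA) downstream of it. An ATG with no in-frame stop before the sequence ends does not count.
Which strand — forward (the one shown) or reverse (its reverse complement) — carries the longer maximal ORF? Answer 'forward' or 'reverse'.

Reverse complement (5'→3'): TAAGGGCGTTTGATGACCTAATAGCCCACGACGCGCTCCATCG
Frame +1: CGA TGG AGC GCG TCG TGG GCT ATT AGG TCA TCA AAC GCC CTT — no ATG→stop ORF.
Frame +2: GAT GGA GCG CGT CGT GGG CTA TTA GGT CAT CAA ACG CCC TTA — no ATG→stop ORF.
Frame +3: ATG GAG CGC GTC GTG GGC TAT TAG GTC ATC AAA CGC CCT — ATG at 3, stop TAG at 24 → 24 nt.
Frame -1: TAA GGG CGT TTG ATG ACC TAA TAG CCC ACG ACG CGC TCC ATC — ATG at 13, stop TAA at 19 → 9 nt.
Frame -2: AAG GGC GTT TGA TGA CCT AAT AGC CCA CGA CGC GCT CCA TCG — no ATG→stop ORF.
Frame -3: AGG GCG TTT GAT GAC CTA ATA GCC CAC GAC GCG CTC CAT — no ATG→stop ORF.
Forward-strand max 24 nt; reverse-strand max 9 nt. The forward strand has the longer ORF.

forward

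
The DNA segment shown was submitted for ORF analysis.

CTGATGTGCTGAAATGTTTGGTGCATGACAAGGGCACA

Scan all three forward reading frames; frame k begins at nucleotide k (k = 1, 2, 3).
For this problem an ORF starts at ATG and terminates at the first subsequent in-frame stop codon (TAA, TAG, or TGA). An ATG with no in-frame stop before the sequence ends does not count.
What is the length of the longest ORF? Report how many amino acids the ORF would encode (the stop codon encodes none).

4

Frame 1: CTG ATG TGC TGA AAT GTT TGG TGC ATG ACA AGG GCA — ATG at 4, stop TGA at 10 → 9 nt.
Frame 2: TGA TGT GCT GAA ATG TTT GGT GCA TGA CAA GGG CAC — ATG at 14, stop TGA at 26 → 15 nt.
Frame 3: GAT GTG CTG AAA TGT TTG GTG CAT GAC AAG GGC ACA — no ATG→stop ORF.
Longest: frame 2, positions 14–28, 15 nt = 5 codons = 4 aa. → 4 amino acids.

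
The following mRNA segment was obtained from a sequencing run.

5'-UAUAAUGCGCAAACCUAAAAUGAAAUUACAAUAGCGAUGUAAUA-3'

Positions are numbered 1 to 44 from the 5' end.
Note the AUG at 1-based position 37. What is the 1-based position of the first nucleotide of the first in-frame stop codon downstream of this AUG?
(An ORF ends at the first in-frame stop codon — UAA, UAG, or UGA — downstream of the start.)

Codons from position 37: AUG (37–39), UAA (40–42).
UAA is a stop codon; it begins at position 40.

40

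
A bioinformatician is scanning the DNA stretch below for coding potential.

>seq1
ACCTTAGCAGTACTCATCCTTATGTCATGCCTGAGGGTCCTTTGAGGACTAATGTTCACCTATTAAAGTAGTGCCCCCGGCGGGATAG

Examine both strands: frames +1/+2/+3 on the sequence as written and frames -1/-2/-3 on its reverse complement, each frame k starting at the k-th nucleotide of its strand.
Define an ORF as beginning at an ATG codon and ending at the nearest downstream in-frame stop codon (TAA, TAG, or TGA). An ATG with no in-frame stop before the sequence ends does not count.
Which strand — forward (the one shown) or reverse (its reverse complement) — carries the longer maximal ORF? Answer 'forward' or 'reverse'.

Reverse complement (5'→3'): CTATCCCGCCGGGGGCACTACTTTAATAGGTGAACATTAGTCCTCAAAGGACCCTCAGGCATGACATAAGGATGAGTACTGCTAAGGT
Frame +1: ACC TTA GCA GTA CTC ATC CTT ATG TCA TGC CTG AGG GTC CTT TGA GGA CTA ATG TTC ACC TAT TAA AGT AGT GCC CCC GGC GGG ATA — ATG at 22, stop TGA at 43 → 24 nt; ATG at 52, stop TAA at 64 → 15 nt.
Frame +2: CCT TAG CAG TAC TCA TCC TTA TGT CAT GCC TGA GGG TCC TTT GAG GAC TAA TGT TCA CCT ATT AAA GTA GTG CCC CCG GCG GGA TAG — no ATG→stop ORF.
Frame +3: CTT AGC AGT ACT CAT CCT TAT GTC ATG CCT GAG GGT CCT TTG AGG ACT AAT GTT CAC CTA TTA AAG TAG TGC CCC CGG CGG GAT — ATG at 27, stop TAG at 69 → 45 nt.
Frame -1: CTA TCC CGC CGG GGG CAC TAC TTT AAT AGG TGA ACA TTA GTC CTC AAA GGA CCC TCA GGC ATG ACA TAA GGA TGA GTA CTG CTA AGG — ATG at 61, stop TAA at 67 → 9 nt.
Frame -2: TAT CCC GCC GGG GGC ACT ACT TTA ATA GGT GAA CAT TAG TCC TCA AAG GAC CCT CAG GCA TGA CAT AAG GAT GAG TAC TGC TAA GGT — no ATG→stop ORF.
Frame -3: ATC CCG CCG GGG GCA CTA CTT TAA TAG GTG AAC ATT AGT CCT CAA AGG ACC CTC AGG CAT GAC ATA AGG ATG AGT ACT GCT AAG — no ATG→stop ORF.
Forward-strand max 45 nt; reverse-strand max 9 nt. The forward strand has the longer ORF.

forward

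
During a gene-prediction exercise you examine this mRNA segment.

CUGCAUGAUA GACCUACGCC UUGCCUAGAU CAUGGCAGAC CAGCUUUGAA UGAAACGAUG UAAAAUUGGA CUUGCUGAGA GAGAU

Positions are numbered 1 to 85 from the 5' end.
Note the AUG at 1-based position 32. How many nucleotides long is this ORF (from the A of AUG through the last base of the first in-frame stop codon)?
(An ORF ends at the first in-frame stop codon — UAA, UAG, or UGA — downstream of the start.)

Codons from position 32: AUG (32–34), GCA (35–37), GAC (38–40), CAG (41–43), CUU (44–46), UGA (47–49).
UGA is the first in-frame stop; ORF spans 32–49, 18 nucleotides.

18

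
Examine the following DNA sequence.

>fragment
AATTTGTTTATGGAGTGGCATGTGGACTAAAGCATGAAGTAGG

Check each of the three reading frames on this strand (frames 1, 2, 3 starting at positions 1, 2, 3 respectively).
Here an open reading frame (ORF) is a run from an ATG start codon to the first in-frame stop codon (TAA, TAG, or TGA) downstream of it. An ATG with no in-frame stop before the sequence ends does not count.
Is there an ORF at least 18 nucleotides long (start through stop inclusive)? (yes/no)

yes

Frame 1: AAT TTG TTT ATG GAG TGG CAT GTG GAC TAA AGC ATG AAG TAG — ATG at 10, stop TAA at 28 → 21 nt; ATG at 34, stop TAG at 40 → 9 nt.
Frame 2: ATT TGT TTA TGG AGT GGC ATG TGG ACT AAA GCA TGA AGT AGG — ATG at 20, stop TGA at 35 → 18 nt.
Frame 3: TTT GTT TAT GGA GTG GCA TGT GGA CTA AAG CAT GAA GTA — no ATG→stop ORF.
Frame 1 has an ORF of 21 nucleotides (positions 10–30) ≥ 18, so yes.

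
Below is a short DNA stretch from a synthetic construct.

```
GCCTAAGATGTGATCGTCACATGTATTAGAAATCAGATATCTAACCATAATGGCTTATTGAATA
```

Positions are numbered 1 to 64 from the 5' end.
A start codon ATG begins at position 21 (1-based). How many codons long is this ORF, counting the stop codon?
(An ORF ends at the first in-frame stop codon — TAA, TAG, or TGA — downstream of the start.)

Codons from position 21: ATG (21–23), TAT (24–26), TAG (27–29).
TAG is the first in-frame stop; that's 3 codons including the stop.

3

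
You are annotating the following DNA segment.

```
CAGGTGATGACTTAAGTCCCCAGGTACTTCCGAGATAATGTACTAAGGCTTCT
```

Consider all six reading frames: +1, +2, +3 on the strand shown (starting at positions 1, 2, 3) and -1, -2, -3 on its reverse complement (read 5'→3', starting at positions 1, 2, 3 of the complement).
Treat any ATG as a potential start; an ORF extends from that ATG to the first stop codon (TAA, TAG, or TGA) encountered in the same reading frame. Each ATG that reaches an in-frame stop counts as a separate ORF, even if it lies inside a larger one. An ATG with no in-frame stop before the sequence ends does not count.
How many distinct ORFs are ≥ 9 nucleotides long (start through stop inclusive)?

2

Reverse complement (5'→3'): AGAAGCCTTAGTACATTATCTCGGAAGTACCTGGGGACTTAAGTCATCACCTG
Frame +1: CAG GTG ATG ACT TAA GTC CCC AGG TAC TTC CGA GAT AAT GTA CTA AGG CTT — ATG at 7, stop TAA at 13 → 9 nt.
Frame +2: AGG TGA TGA CTT AAG TCC CCA GGT ACT TCC GAG ATA ATG TAC TAA GGC TTC — ATG at 38, stop TAA at 44 → 9 nt.
Frame +3: GGT GAT GAC TTA AGT CCC CAG GTA CTT CCG AGA TAA TGT ACT AAG GCT TCT — no ATG→stop ORF.
Frame -1: AGA AGC CTT AGT ACA TTA TCT CGG AAG TAC CTG GGG ACT TAA GTC ATC ACC — no ATG→stop ORF.
Frame -2: GAA GCC TTA GTA CAT TAT CTC GGA AGT ACC TGG GGA CTT AAG TCA TCA CCT — no ATG→stop ORF.
Frame -3: AAG CCT TAG TAC ATT ATC TCG GAA GTA CCT GGG GAC TTA AGT CAT CAC CTG — no ATG→stop ORF.
ORFs ≥ 9 nucleotides: frame +1 7–15 (9 nucleotides), frame +2 38–46 (9 nucleotides). Count = 2.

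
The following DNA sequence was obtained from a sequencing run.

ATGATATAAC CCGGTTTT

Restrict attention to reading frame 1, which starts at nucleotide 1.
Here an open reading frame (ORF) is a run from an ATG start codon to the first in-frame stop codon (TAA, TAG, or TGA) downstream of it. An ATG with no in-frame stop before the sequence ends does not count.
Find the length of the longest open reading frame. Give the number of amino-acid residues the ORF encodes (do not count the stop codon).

2

Frame 1: ATG ATA TAA CCC GGT TTT — ATG at 1, stop TAA at 7 → 9 nt.
Longest: frame 1, positions 1–9, 9 nt = 3 codons = 2 aa. → 2 amino acids.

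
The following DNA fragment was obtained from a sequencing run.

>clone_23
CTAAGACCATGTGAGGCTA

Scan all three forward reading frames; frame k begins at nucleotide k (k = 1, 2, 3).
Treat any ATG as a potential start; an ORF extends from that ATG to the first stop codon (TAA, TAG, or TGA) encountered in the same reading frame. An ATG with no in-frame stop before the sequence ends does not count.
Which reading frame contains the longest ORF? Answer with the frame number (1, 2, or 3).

3

Frame 1: CTA AGA CCA TGT GAG GCT — no ATG→stop ORF.
Frame 2: TAA GAC CAT GTG AGG CTA — no ATG→stop ORF.
Frame 3: AAG ACC ATG TGA GGC — ATG at 9, stop TGA at 12 → 6 nt.
Longest ORF is 6 nt in frame 3 (positions 9–14).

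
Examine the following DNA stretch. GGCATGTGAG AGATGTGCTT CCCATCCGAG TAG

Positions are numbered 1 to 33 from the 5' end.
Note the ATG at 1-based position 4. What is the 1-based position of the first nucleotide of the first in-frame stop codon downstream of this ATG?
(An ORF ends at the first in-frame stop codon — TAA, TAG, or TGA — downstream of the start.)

Codons from position 4: ATG (4–6), TGA (7–9).
TGA is a stop codon; it begins at position 7.

7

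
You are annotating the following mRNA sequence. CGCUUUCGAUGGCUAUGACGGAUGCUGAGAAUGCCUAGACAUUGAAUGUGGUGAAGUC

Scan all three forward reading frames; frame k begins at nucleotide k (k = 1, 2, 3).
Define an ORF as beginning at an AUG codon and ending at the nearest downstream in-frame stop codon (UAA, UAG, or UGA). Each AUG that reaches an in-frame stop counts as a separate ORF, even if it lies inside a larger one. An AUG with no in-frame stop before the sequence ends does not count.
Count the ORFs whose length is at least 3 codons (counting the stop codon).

5

Frame 1: CGC UUU CGA UGG CUA UGA CGG AUG CUG AGA AUG CCU AGA CAU UGA AUG UGG UGA AGU — AUG at 22, stop UGA at 43 → 24 nt; AUG at 31, stop UGA at 43 → 15 nt; AUG at 46, stop UGA at 52 → 9 nt.
Frame 2: GCU UUC GAU GGC UAU GAC GGA UGC UGA GAA UGC CUA GAC AUU GAA UGU GGU GAA GUC — no AUG→stop ORF.
Frame 3: CUU UCG AUG GCU AUG ACG GAU GCU GAG AAU GCC UAG ACA UUG AAU GUG GUG AAG — AUG at 9, stop UAG at 36 → 30 nt; AUG at 15, stop UAG at 36 → 24 nt.
ORFs ≥ 3 codons: frame 1 22–45 (8 codons), frame 1 31–45 (5 codons), frame 1 46–54 (3 codons), frame 3 9–38 (10 codons), frame 3 15–38 (8 codons). Count = 5.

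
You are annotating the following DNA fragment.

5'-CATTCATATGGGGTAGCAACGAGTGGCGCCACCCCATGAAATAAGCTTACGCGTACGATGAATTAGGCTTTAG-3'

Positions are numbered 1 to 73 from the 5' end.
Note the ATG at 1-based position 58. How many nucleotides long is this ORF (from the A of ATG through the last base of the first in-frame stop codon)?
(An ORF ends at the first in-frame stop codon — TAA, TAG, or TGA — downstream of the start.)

9

Codons from position 58: ATG (58–60), AAT (61–63), TAG (64–66).
TAG is the first in-frame stop; ORF spans 58–66, 9 nucleotides.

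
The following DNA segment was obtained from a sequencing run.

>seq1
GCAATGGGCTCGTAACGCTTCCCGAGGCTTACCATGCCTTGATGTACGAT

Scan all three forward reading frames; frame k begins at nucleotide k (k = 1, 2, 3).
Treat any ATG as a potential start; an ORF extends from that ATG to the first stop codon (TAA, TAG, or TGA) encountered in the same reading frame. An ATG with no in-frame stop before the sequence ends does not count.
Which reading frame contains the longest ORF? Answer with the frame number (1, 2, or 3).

Frame 1: GCA ATG GGC TCG TAA CGC TTC CCG AGG CTT ACC ATG CCT TGA TGT ACG — ATG at 4, stop TAA at 13 → 12 nt; ATG at 34, stop TGA at 40 → 9 nt.
Frame 2: CAA TGG GCT CGT AAC GCT TCC CGA GGC TTA CCA TGC CTT GAT GTA CGA — no ATG→stop ORF.
Frame 3: AAT GGG CTC GTA ACG CTT CCC GAG GCT TAC CAT GCC TTG ATG TAC GAT — no ATG→stop ORF.
Longest ORF is 12 nt in frame 1 (positions 4–15).

1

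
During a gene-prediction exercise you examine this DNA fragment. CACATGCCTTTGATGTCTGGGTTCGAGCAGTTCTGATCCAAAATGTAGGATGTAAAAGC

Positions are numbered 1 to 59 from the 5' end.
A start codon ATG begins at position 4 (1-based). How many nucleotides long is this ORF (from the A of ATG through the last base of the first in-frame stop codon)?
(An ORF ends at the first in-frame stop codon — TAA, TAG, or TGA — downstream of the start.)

33

Codons from position 4: ATG (4–6), CCT (7–9), TTG (10–12), ATG (13–15), TCT (16–18), GGG (19–21), TTC (22–24), GAG (25–27), CAG (28–30), TTC (31–33), TGA (34–36).
TGA is the first in-frame stop; ORF spans 4–36, 33 nucleotides.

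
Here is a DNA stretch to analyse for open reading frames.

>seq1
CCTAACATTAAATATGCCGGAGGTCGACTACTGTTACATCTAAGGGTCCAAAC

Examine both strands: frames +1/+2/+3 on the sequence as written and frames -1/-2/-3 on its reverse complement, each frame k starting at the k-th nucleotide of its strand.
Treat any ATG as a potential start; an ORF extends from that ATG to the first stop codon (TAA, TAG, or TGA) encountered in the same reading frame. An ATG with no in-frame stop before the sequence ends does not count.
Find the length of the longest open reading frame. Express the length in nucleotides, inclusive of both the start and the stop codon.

Reverse complement (5'→3'): GTTTGGACCCTTAGATGTAACAGTAGTCGACCTCCGGCATATTTAATGTTAGG
Frame +1: CCT AAC ATT AAA TAT GCC GGA GGT CGA CTA CTG TTA CAT CTA AGG GTC CAA — no ATG→stop ORF.
Frame +2: CTA ACA TTA AAT ATG CCG GAG GTC GAC TAC TGT TAC ATC TAA GGG TCC AAA — ATG at 14, stop TAA at 41 → 30 nt.
Frame +3: TAA CAT TAA ATA TGC CGG AGG TCG ACT ACT GTT ACA TCT AAG GGT CCA AAC — no ATG→stop ORF.
Frame -1: GTT TGG ACC CTT AGA TGT AAC AGT AGT CGA CCT CCG GCA TAT TTA ATG TTA — no ATG→stop ORF.
Frame -2: TTT GGA CCC TTA GAT GTA ACA GTA GTC GAC CTC CGG CAT ATT TAA TGT TAG — no ATG→stop ORF.
Frame -3: TTG GAC CCT TAG ATG TAA CAG TAG TCG ACC TCC GGC ATA TTT AAT GTT AGG — ATG at 15, stop TAA at 18 → 6 nt.
Longest: frame +2, positions 14–43, 30 nt = 10 codons = 9 aa. → 30 nucleotides.

30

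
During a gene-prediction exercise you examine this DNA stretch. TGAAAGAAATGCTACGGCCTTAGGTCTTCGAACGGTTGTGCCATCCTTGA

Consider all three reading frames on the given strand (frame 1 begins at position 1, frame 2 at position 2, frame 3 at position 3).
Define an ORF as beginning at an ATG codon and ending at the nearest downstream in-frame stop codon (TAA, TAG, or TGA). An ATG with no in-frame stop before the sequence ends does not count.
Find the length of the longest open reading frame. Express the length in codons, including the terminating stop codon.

Frame 1: TGA AAG AAA TGC TAC GGC CTT AGG TCT TCG AAC GGT TGT GCC ATC CTT — no ATG→stop ORF.
Frame 2: GAA AGA AAT GCT ACG GCC TTA GGT CTT CGA ACG GTT GTG CCA TCC TTG — no ATG→stop ORF.
Frame 3: AAA GAA ATG CTA CGG CCT TAG GTC TTC GAA CGG TTG TGC CAT CCT TGA — ATG at 9, stop TAG at 21 → 15 nt.
Longest: frame 3, positions 9–23, 15 nt = 5 codons = 4 aa. → 5 codons.

5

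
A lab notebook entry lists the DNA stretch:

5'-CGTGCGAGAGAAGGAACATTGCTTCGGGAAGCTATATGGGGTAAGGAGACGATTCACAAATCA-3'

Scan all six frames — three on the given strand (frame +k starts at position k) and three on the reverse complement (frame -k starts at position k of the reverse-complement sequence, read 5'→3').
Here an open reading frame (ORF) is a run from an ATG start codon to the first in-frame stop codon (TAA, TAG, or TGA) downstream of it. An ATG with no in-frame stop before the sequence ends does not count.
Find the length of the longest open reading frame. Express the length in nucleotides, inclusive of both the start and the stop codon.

Reverse complement (5'→3'): TGATTTGTGAATCGTCTCCTTACCCCATATAGCTTCCCGAAGCAATGTTCCTTCTCTCGCACG
Frame +1: CGT GCG AGA GAA GGA ACA TTG CTT CGG GAA GCT ATA TGG GGT AAG GAG ACG ATT CAC AAA TCA — no ATG→stop ORF.
Frame +2: GTG CGA GAG AAG GAA CAT TGC TTC GGG AAG CTA TAT GGG GTA AGG AGA CGA TTC ACA AAT — no ATG→stop ORF.
Frame +3: TGC GAG AGA AGG AAC ATT GCT TCG GGA AGC TAT ATG GGG TAA GGA GAC GAT TCA CAA ATC — ATG at 36, stop TAA at 42 → 9 nt.
Frame -1: TGA TTT GTG AAT CGT CTC CTT ACC CCA TAT AGC TTC CCG AAG CAA TGT TCC TTC TCT CGC ACG — no ATG→stop ORF.
Frame -2: GAT TTG TGA ATC GTC TCC TTA CCC CAT ATA GCT TCC CGA AGC AAT GTT CCT TCT CTC GCA — no ATG→stop ORF.
Frame -3: ATT TGT GAA TCG TCT CCT TAC CCC ATA TAG CTT CCC GAA GCA ATG TTC CTT CTC TCG CAC — no ATG→stop ORF.
Longest: frame +3, positions 36–44, 9 nt = 3 codons = 2 aa. → 9 nucleotides.

9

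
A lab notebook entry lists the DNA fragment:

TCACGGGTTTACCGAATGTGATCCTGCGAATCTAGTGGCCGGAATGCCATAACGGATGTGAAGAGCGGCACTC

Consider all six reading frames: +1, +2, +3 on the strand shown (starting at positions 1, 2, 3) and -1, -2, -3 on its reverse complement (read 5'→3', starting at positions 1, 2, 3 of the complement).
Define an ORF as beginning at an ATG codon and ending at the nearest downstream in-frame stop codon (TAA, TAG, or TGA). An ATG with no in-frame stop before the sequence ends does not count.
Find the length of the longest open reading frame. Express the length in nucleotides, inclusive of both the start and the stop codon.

42

Reverse complement (5'→3'): GAGTGCCGCTCTTCACATCCGTTATGGCATTCCGGCCACTAGATTCGCAGGATCACATTCGGTAAACCCGTGA
Frame +1: TCA CGG GTT TAC CGA ATG TGA TCC TGC GAA TCT AGT GGC CGG AAT GCC ATA ACG GAT GTG AAG AGC GGC ACT — ATG at 16, stop TGA at 19 → 6 nt.
Frame +2: CAC GGG TTT ACC GAA TGT GAT CCT GCG AAT CTA GTG GCC GGA ATG CCA TAA CGG ATG TGA AGA GCG GCA CTC — ATG at 44, stop TAA at 50 → 9 nt; ATG at 56, stop TGA at 59 → 6 nt.
Frame +3: ACG GGT TTA CCG AAT GTG ATC CTG CGA ATC TAG TGG CCG GAA TGC CAT AAC GGA TGT GAA GAG CGG CAC — no ATG→stop ORF.
Frame -1: GAG TGC CGC TCT TCA CAT CCG TTA TGG CAT TCC GGC CAC TAG ATT CGC AGG ATC ACA TTC GGT AAA CCC GTG — no ATG→stop ORF.
Frame -2: AGT GCC GCT CTT CAC ATC CGT TAT GGC ATT CCG GCC ACT AGA TTC GCA GGA TCA CAT TCG GTA AAC CCG TGA — no ATG→stop ORF.
Frame -3: GTG CCG CTC TTC ACA TCC GTT ATG GCA TTC CGG CCA CTA GAT TCG CAG GAT CAC ATT CGG TAA ACC CGT — ATG at 24, stop TAA at 63 → 42 nt.
Longest: frame -3, positions 24–65, 42 nt = 14 codons = 13 aa. → 42 nucleotides.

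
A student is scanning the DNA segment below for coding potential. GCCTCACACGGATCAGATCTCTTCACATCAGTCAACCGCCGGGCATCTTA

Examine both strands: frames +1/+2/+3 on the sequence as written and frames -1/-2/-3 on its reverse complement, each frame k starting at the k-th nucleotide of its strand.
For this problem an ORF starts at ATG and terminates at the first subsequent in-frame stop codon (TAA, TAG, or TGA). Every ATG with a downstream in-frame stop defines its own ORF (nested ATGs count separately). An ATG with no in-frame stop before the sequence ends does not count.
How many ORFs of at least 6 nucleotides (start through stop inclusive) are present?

Reverse complement (5'→3'): TAAGATGCCCGGCGGTTGACTGATGTGAAGAGATCTGATCCGTGTGAGGC
Frame +1: GCC TCA CAC GGA TCA GAT CTC TTC ACA TCA GTC AAC CGC CGG GCA TCT — no ATG→stop ORF.
Frame +2: CCT CAC ACG GAT CAG ATC TCT TCA CAT CAG TCA ACC GCC GGG CAT CTT — no ATG→stop ORF.
Frame +3: CTC ACA CGG ATC AGA TCT CTT CAC ATC AGT CAA CCG CCG GGC ATC TTA — no ATG→stop ORF.
Frame -1: TAA GAT GCC CGG CGG TTG ACT GAT GTG AAG AGA TCT GAT CCG TGT GAG — no ATG→stop ORF.
Frame -2: AAG ATG CCC GGC GGT TGA CTG ATG TGA AGA GAT CTG ATC CGT GTG AGG — ATG at 5, stop TGA at 17 → 15 nt; ATG at 23, stop TGA at 26 → 6 nt.
Frame -3: AGA TGC CCG GCG GTT GAC TGA TGT GAA GAG ATC TGA TCC GTG TGA GGC — no ATG→stop ORF.
ORFs ≥ 6 nucleotides: frame -2 5–19 (15 nucleotides), frame -2 23–28 (6 nucleotides). Count = 2.

2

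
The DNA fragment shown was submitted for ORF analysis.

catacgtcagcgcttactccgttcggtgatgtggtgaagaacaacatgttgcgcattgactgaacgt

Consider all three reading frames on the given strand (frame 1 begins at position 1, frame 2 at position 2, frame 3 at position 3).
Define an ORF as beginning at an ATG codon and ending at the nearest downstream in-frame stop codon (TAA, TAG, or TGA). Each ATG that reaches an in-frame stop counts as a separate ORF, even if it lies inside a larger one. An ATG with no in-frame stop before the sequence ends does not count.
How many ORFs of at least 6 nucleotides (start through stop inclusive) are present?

2

Frame 1: CAT ACG TCA GCG CTT ACT CCG TTC GGT GAT GTG GTG AAG AAC AAC ATG TTG CGC ATT GAC TGA ACG — ATG at 46, stop TGA at 61 → 18 nt.
Frame 2: ATA CGT CAG CGC TTA CTC CGT TCG GTG ATG TGG TGA AGA ACA ACA TGT TGC GCA TTG ACT GAA CGT — ATG at 29, stop TGA at 35 → 9 nt.
Frame 3: TAC GTC AGC GCT TAC TCC GTT CGG TGA TGT GGT GAA GAA CAA CAT GTT GCG CAT TGA CTG AAC — no ATG→stop ORF.
ORFs ≥ 6 nucleotides: frame 1 46–63 (18 nucleotides), frame 2 29–37 (9 nucleotides). Count = 2.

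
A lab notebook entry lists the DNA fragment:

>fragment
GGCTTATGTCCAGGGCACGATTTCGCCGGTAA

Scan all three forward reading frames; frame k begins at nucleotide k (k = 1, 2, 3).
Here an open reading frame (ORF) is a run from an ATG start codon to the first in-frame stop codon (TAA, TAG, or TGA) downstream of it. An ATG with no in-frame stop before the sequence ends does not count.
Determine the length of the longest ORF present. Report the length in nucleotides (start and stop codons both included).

Frame 1: GGC TTA TGT CCA GGG CAC GAT TTC GCC GGT — no ATG→stop ORF.
Frame 2: GCT TAT GTC CAG GGC ACG ATT TCG CCG GTA — no ATG→stop ORF.
Frame 3: CTT ATG TCC AGG GCA CGA TTT CGC CGG TAA — ATG at 6, stop TAA at 30 → 27 nt.
Longest: frame 3, positions 6–32, 27 nt = 9 codons = 8 aa. → 27 nucleotides.

27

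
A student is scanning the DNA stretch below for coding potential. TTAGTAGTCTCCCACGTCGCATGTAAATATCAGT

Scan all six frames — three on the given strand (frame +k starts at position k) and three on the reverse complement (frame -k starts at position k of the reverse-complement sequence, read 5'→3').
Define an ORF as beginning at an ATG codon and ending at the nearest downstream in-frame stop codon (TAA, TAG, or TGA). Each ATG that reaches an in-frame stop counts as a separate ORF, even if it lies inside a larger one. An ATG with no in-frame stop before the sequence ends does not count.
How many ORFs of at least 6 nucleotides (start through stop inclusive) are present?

1

Reverse complement (5'→3'): ACTGATATTTACATGCGACGTGGGAGACTACTAA
Frame +1: TTA GTA GTC TCC CAC GTC GCA TGT AAA TAT CAG — no ATG→stop ORF.
Frame +2: TAG TAG TCT CCC ACG TCG CAT GTA AAT ATC AGT — no ATG→stop ORF.
Frame +3: AGT AGT CTC CCA CGT CGC ATG TAA ATA TCA — ATG at 21, stop TAA at 24 → 6 nt.
Frame -1: ACT GAT ATT TAC ATG CGA CGT GGG AGA CTA CTA — no ATG→stop ORF.
Frame -2: CTG ATA TTT ACA TGC GAC GTG GGA GAC TAC TAA — no ATG→stop ORF.
Frame -3: TGA TAT TTA CAT GCG ACG TGG GAG ACT ACT — no ATG→stop ORF.
ORFs ≥ 6 nucleotides: frame +3 21–26 (6 nucleotides). Count = 1.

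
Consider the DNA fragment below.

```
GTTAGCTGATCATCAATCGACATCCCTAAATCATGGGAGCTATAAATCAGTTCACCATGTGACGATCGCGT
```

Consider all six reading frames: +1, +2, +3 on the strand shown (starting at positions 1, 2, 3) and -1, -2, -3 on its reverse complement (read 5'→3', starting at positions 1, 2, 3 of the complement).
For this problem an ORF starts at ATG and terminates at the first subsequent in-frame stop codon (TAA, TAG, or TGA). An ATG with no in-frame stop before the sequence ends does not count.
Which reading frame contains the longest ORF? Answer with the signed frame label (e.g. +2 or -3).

Reverse complement (5'→3'): ACGCGATCGTCACATGGTGAACTGATTTATAGCTCCCATGATTTAGGGATGTCGATTGATGATCAGCTAAC
Frame +1: GTT AGC TGA TCA TCA ATC GAC ATC CCT AAA TCA TGG GAG CTA TAA ATC AGT TCA CCA TGT GAC GAT CGC — no ATG→stop ORF.
Frame +2: TTA GCT GAT CAT CAA TCG ACA TCC CTA AAT CAT GGG AGC TAT AAA TCA GTT CAC CAT GTG ACG ATC GCG — no ATG→stop ORF.
Frame +3: TAG CTG ATC ATC AAT CGA CAT CCC TAA ATC ATG GGA GCT ATA AAT CAG TTC ACC ATG TGA CGA TCG CGT — ATG at 33, stop TGA at 60 → 30 nt; ATG at 57, stop TGA at 60 → 6 nt.
Frame -1: ACG CGA TCG TCA CAT GGT GAA CTG ATT TAT AGC TCC CAT GAT TTA GGG ATG TCG ATT GAT GAT CAG CTA — no ATG→stop ORF.
Frame -2: CGC GAT CGT CAC ATG GTG AAC TGA TTT ATA GCT CCC ATG ATT TAG GGA TGT CGA TTG ATG ATC AGC TAA — ATG at 14, stop TGA at 23 → 12 nt; ATG at 38, stop TAG at 44 → 9 nt; ATG at 59, stop TAA at 68 → 12 nt.
Frame -3: GCG ATC GTC ACA TGG TGA ACT GAT TTA TAG CTC CCA TGA TTT AGG GAT GTC GAT TGA TGA TCA GCT AAC — no ATG→stop ORF.
Longest ORF is 30 nt in frame +3 (positions 33–62).

+3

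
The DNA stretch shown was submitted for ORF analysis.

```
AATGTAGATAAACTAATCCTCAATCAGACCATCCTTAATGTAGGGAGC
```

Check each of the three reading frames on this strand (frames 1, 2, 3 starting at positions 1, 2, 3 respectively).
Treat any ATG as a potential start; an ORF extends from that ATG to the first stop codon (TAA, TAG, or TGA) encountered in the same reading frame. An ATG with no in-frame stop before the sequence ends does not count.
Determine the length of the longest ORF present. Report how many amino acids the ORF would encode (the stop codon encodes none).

Frame 1: AAT GTA GAT AAA CTA ATC CTC AAT CAG ACC ATC CTT AAT GTA GGG AGC — no ATG→stop ORF.
Frame 2: ATG TAG ATA AAC TAA TCC TCA ATC AGA CCA TCC TTA ATG TAG GGA — ATG at 2, stop TAG at 5 → 6 nt; ATG at 38, stop TAG at 41 → 6 nt.
Frame 3: TGT AGA TAA ACT AAT CCT CAA TCA GAC CAT CCT TAA TGT AGG GAG — no ATG→stop ORF.
Longest: frame 2, positions 2–7, 6 nt = 2 codons = 1 aa. → 1 amino acids.

1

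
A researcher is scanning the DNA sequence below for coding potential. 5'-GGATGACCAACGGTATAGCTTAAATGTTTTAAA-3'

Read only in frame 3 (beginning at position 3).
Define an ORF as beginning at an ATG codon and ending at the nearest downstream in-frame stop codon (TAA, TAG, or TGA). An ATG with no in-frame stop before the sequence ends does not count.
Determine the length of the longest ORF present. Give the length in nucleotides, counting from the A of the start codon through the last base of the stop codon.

Frame 3: ATG ACC AAC GGT ATA GCT TAA ATG TTT TAA — ATG at 3, stop TAA at 21 → 21 nt; ATG at 24, stop TAA at 30 → 9 nt.
Longest: frame 3, positions 3–23, 21 nt = 7 codons = 6 aa. → 21 nucleotides.

21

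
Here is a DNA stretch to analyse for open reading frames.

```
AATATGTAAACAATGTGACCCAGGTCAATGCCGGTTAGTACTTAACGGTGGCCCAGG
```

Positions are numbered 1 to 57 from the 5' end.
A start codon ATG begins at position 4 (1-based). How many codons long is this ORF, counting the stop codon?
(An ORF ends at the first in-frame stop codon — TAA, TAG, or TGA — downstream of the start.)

Codons from position 4: ATG (4–6), TAA (7–9).
TAA is the first in-frame stop; that's 2 codons including the stop.

2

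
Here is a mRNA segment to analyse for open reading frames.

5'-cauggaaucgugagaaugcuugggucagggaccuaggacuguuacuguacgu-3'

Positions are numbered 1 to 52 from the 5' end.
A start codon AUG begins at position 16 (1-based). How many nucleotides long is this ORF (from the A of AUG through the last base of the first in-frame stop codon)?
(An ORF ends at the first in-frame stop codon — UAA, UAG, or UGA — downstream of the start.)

Codons from position 16: AUG (16–18), CUU (19–21), GGG (22–24), UCA (25–27), GGG (28–30), ACC (31–33), UAG (34–36).
UAG is the first in-frame stop; ORF spans 16–36, 21 nucleotides.

21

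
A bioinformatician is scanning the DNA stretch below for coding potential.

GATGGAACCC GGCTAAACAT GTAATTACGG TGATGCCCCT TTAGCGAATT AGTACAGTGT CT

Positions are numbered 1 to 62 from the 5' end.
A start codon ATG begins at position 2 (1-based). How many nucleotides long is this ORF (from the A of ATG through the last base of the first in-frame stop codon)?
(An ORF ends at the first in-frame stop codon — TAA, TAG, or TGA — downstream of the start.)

Codons from position 2: ATG (2–4), GAA (5–7), CCC (8–10), GGC (11–13), TAA (14–16).
TAA is the first in-frame stop; ORF spans 2–16, 15 nucleotides.

15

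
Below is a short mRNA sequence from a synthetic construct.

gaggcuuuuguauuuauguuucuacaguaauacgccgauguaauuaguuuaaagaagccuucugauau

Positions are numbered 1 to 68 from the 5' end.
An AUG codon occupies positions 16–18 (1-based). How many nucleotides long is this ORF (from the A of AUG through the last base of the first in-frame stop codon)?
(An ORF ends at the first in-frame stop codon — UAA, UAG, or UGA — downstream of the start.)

Codons from position 16: AUG (16–18), UUU (19–21), CUA (22–24), CAG (25–27), UAA (28–30).
UAA is the first in-frame stop; ORF spans 16–30, 15 nucleotides.

15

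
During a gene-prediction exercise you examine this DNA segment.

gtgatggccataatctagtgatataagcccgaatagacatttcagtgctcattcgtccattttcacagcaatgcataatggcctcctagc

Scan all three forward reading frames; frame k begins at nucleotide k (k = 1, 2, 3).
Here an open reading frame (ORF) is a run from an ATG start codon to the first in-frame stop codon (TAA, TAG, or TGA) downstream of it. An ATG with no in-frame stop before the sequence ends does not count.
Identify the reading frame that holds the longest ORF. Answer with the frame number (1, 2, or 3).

1

Frame 1: GTG ATG GCC ATA ATC TAG TGA TAT AAG CCC GAA TAG ACA TTT CAG TGC TCA TTC GTC CAT TTT CAC AGC AAT GCA TAA TGG CCT CCT AGC — ATG at 4, stop TAG at 16 → 15 nt.
Frame 2: TGA TGG CCA TAA TCT AGT GAT ATA AGC CCG AAT AGA CAT TTC AGT GCT CAT TCG TCC ATT TTC ACA GCA ATG CAT AAT GGC CTC CTA — no ATG→stop ORF.
Frame 3: GAT GGC CAT AAT CTA GTG ATA TAA GCC CGA ATA GAC ATT TCA GTG CTC ATT CGT CCA TTT TCA CAG CAA TGC ATA ATG GCC TCC TAG — ATG at 78, stop TAG at 87 → 12 nt.
Longest ORF is 15 nt in frame 1 (positions 4–18).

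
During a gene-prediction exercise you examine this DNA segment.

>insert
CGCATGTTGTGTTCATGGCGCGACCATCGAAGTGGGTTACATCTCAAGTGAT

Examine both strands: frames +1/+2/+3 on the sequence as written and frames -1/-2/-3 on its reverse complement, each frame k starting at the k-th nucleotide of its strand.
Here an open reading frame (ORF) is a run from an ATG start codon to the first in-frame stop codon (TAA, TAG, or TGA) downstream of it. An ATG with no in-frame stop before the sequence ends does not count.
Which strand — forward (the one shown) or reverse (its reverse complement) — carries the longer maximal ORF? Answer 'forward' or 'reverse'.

forward

Reverse complement (5'→3'): ATCACTTGAGATGTAACCCACTTCGATGGTCGCGCCATGAACACAACATGCG
Frame +1: CGC ATG TTG TGT TCA TGG CGC GAC CAT CGA AGT GGG TTA CAT CTC AAG TGA — ATG at 4, stop TGA at 49 → 48 nt.
Frame +2: GCA TGT TGT GTT CAT GGC GCG ACC ATC GAA GTG GGT TAC ATC TCA AGT GAT — no ATG→stop ORF.
Frame +3: CAT GTT GTG TTC ATG GCG CGA CCA TCG AAG TGG GTT ACA TCT CAA GTG — no ATG→stop ORF.
Frame -1: ATC ACT TGA GAT GTA ACC CAC TTC GAT GGT CGC GCC ATG AAC ACA ACA TGC — no ATG→stop ORF.
Frame -2: TCA CTT GAG ATG TAA CCC ACT TCG ATG GTC GCG CCA TGA ACA CAA CAT GCG — ATG at 11, stop TAA at 14 → 6 nt; ATG at 26, stop TGA at 38 → 15 nt.
Frame -3: CAC TTG AGA TGT AAC CCA CTT CGA TGG TCG CGC CAT GAA CAC AAC ATG — no ATG→stop ORF.
Forward-strand max 48 nt; reverse-strand max 15 nt. The forward strand has the longer ORF.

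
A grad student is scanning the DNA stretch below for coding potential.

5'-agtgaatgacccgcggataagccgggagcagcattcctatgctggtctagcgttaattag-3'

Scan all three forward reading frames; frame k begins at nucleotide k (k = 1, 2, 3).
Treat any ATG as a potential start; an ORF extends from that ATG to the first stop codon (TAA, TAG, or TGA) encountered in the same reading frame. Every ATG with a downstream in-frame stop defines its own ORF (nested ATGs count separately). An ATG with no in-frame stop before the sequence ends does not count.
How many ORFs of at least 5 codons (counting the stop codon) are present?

Frame 1: AGT GAA TGA CCC GCG GAT AAG CCG GGA GCA GCA TTC CTA TGC TGG TCT AGC GTT AAT TAG — no ATG→stop ORF.
Frame 2: GTG AAT GAC CCG CGG ATA AGC CGG GAG CAG CAT TCC TAT GCT GGT CTA GCG TTA ATT — no ATG→stop ORF.
Frame 3: TGA ATG ACC CGC GGA TAA GCC GGG AGC AGC ATT CCT ATG CTG GTC TAG CGT TAA TTA — ATG at 6, stop TAA at 18 → 15 nt; ATG at 39, stop TAG at 48 → 12 nt.
ORFs ≥ 5 codons: frame 3 6–20 (5 codons). Count = 1.

1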